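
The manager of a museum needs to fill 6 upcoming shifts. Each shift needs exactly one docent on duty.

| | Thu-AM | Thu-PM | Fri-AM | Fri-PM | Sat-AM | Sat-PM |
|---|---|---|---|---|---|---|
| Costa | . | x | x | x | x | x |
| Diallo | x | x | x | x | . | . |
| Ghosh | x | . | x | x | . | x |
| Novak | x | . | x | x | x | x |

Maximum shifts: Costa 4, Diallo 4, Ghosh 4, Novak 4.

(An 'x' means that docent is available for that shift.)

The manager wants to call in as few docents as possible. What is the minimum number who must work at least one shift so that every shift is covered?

6 slots to fill and no one can take more than 4, so at least ⌈6/4⌉ = 2 docents are needed.
Costa and Diallo alone can cover everything: Thu-AM→Diallo, Thu-PM→Costa, Fri-AM→Costa, Fri-PM→Diallo, Sat-AM→Costa, Sat-PM→Costa.

2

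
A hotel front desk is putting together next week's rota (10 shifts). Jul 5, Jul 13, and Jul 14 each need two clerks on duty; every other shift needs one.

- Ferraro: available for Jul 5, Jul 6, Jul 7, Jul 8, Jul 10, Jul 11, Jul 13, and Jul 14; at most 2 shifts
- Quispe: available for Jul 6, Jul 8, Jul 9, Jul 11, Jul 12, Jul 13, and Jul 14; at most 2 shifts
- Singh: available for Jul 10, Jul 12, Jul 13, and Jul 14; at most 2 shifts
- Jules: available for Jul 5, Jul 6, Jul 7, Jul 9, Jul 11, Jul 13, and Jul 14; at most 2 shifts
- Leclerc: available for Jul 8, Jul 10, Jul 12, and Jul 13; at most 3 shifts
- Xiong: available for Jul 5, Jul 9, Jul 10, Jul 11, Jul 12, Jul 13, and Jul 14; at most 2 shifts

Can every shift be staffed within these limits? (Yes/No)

Yes

One valid schedule: Jul 5→Ferraro+Jules, Jul 6→Quispe, Jul 7→Ferraro, Jul 8→Quispe, Jul 9→Jules, Jul 10→Leclerc, Jul 11→Xiong, Jul 12→Leclerc, Jul 13→Singh+Leclerc, Jul 14→Singh+Xiong.
Loads: Ferraro 2/2, Quispe 2/2, Singh 2/2, Jules 2/2, Leclerc 3/3, Xiong 2/2 — all within limits.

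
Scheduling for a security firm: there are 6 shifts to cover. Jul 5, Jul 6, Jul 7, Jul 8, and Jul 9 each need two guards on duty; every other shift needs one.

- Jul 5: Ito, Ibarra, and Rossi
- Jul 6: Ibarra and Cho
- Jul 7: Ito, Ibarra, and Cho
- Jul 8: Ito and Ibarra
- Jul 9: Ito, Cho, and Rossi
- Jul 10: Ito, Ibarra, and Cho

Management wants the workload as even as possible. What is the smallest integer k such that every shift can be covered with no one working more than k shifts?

3

With 4 guards and 11 worker-slots to fill, someone must work at least ⌈11/4⌉ = 3 shifts, so k ≥ 3.
k = 3 works: Jul 5→Ito+Rossi, Jul 6→Ibarra+Cho, Jul 7→Ito+Ibarra, Jul 8→Ito+Ibarra, Jul 9→Cho+Rossi, Jul 10→Cho.
Loads: Ito 3, Ibarra 3, Cho 3, Rossi 2 — all ≤ 3.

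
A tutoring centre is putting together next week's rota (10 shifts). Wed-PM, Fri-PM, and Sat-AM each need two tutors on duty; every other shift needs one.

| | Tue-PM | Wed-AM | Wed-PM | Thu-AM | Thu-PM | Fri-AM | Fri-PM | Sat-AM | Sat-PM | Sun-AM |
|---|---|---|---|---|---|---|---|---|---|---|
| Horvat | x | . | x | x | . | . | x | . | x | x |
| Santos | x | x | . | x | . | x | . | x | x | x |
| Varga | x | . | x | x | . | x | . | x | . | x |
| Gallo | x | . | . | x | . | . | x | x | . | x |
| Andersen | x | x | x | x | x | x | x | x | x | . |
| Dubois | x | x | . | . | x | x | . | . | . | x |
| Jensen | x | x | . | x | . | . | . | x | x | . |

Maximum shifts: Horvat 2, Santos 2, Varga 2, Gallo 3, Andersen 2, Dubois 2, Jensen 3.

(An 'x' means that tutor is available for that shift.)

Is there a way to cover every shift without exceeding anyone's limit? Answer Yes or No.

Yes

One valid schedule: Tue-PM→Dubois, Wed-AM→Santos, Wed-PM→Horvat+Varga, Thu-AM→Gallo, Thu-PM→Andersen, Fri-AM→Santos, Fri-PM→Horvat+Gallo, Sat-AM→Gallo+Jensen, Sat-PM→Andersen, Sun-AM→Varga.
Loads: Horvat 2/2, Santos 2/2, Varga 2/2, Gallo 3/3, Andersen 2/2, Dubois 1/2, Jensen 1/3 — all within limits.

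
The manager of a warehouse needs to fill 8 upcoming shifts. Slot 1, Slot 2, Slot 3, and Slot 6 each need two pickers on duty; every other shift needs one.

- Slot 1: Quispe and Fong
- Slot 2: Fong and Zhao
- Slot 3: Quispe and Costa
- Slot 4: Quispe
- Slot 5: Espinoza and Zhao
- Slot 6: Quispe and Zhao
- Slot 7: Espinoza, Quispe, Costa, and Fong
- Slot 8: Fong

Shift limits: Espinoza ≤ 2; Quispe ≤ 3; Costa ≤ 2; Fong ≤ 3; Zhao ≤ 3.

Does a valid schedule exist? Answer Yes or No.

Total capacity is 13 and 12 slots are needed, so capacity alone doesn't rule it out.
Shifts {Slot 1, Slot 3, Slot 4, Slot 6} need 7 worker-slots in total, but the pickers available for any of those shifts (Quispe, Costa, Fong, and Zhao) can supply at most 6 among them. So no valid schedule exists.

No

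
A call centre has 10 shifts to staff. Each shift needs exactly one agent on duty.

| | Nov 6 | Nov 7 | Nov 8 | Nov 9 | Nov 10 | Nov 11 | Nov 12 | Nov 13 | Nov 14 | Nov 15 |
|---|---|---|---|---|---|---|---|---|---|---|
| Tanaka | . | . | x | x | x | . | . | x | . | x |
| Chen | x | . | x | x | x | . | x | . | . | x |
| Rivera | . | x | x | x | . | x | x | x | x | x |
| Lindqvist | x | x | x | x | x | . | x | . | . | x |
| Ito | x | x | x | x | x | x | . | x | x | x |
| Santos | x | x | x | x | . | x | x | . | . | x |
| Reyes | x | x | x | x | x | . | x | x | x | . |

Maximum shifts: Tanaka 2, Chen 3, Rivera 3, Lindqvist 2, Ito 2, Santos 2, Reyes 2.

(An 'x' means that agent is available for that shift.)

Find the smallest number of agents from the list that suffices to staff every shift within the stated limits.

10 slots to fill and no one can take more than 3, so at least ⌈10/3⌉ = 4 agents are needed.
Tanaka, Chen, Rivera, and Lindqvist alone can cover everything: Nov 6→Chen, Nov 7→Rivera, Nov 8→Chen, Nov 9→Lindqvist, Nov 10→Tanaka, Nov 11→Rivera, Nov 12→Chen, Nov 13→Tanaka, Nov 14→Rivera, Nov 15→Lindqvist.

4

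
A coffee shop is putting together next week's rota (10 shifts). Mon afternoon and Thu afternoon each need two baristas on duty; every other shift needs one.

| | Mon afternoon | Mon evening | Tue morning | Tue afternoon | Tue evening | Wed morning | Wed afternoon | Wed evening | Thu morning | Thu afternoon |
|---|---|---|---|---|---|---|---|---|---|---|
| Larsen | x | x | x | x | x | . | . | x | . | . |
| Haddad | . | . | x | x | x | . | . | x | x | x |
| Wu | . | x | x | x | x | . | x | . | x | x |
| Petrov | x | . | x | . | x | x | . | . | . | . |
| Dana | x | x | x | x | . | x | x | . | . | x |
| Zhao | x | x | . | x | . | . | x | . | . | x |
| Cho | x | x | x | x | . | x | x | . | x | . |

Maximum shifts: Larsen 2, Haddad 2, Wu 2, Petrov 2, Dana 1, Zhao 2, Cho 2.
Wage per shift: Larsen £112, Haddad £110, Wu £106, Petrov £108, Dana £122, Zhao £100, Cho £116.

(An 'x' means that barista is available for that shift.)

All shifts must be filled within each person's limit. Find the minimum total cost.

£1304

Picking the cheapest available barista for each shift independently would cost £1250, but that ignores the shift limits.
An optimal schedule: Mon afternoon→Larsen+Cho, Mon evening→Larsen, Tue morning→Petrov, Tue afternoon→Cho, Tue evening→Wu, Wed morning→Petrov, Wed afternoon→Zhao, Wed evening→Haddad, Thu morning→Wu, Thu afternoon→Zhao+Haddad.
Total: 112 + 116 + 112 + 108 + 116 + 106 + 108 + 100 + 110 + 106 + 100 + 110 = £1304.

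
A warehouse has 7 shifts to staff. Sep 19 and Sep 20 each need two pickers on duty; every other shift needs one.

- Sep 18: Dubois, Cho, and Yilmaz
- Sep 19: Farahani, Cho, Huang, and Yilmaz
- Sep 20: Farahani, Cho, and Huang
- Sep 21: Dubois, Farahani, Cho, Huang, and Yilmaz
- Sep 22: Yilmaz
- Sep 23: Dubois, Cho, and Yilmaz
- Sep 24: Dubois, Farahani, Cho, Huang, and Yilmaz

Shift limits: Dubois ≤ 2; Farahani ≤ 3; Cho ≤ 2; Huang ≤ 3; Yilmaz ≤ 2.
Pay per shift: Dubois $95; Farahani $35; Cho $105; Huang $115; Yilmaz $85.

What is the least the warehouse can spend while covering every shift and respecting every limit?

$675

Sep 22 can only be covered by Yilmaz, so that assignment is forced.
Picking the cheapest available picker for each shift independently would cost $585, but that ignores the shift limits.
An optimal schedule: Sep 18→Yilmaz, Sep 19→Farahani+Cho, Sep 20→Farahani+Cho, Sep 21→Farahani, Sep 22→Yilmaz, Sep 23→Dubois, Sep 24→Dubois.
Total: 85 + 35 + 105 + 35 + 105 + 35 + 85 + 95 + 95 = $675.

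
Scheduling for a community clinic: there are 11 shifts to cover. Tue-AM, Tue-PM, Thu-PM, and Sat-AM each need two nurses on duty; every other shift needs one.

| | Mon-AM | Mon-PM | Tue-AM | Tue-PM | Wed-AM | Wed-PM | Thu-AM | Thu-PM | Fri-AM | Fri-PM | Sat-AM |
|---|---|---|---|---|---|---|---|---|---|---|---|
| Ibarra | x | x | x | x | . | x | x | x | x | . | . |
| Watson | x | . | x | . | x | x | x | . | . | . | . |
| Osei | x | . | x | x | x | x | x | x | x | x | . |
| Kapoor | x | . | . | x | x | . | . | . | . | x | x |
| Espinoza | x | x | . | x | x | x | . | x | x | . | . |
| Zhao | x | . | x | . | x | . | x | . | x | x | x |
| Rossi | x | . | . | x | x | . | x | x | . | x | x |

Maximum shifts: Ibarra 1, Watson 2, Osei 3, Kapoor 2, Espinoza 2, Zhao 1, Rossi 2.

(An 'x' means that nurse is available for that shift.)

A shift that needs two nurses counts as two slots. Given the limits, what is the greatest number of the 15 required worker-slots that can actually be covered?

13

Total capacity across all nurses is 1+2+3+2+2+1+2 = 13, and 15 slots are needed, so at most 13 can be filled.
An assignment achieving 13: Mon-PM→Ibarra, Tue-AM→Watson+Osei, Tue-PM→Espinoza+Rossi, Wed-PM→Watson, Thu-AM→Rossi, Thu-PM→Osei+Espinoza, Fri-AM→Osei, Fri-PM→Kapoor, Sat-AM→Kapoor+Zhao.
Loads: Ibarra 1/1, Watson 2/2, Osei 3/3, Kapoor 2/2, Espinoza 2/2, Zhao 1/1, Rossi 2/2.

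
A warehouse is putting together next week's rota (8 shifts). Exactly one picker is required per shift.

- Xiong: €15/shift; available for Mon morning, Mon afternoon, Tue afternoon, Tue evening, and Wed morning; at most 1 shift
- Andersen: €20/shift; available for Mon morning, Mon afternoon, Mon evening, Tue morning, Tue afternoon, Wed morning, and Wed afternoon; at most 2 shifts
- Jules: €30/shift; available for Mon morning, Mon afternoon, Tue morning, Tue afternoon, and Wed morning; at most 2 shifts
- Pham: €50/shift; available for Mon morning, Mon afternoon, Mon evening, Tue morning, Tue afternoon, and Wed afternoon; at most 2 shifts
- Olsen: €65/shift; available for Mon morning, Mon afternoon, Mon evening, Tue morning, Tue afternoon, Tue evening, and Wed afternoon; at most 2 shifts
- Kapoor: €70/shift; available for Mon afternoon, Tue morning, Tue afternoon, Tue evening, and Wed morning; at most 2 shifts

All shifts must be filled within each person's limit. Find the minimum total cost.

Picking the cheapest available picker for each shift independently would cost €135, but that ignores the shift limits.
An optimal schedule: Mon morning→Jules, Mon afternoon→Pham, Mon evening→Andersen, Tue morning→Pham, Tue afternoon→Olsen, Tue evening→Xiong, Wed morning→Jules, Wed afternoon→Andersen.
Total: 30 + 50 + 20 + 50 + 65 + 15 + 30 + 20 = €280.

€280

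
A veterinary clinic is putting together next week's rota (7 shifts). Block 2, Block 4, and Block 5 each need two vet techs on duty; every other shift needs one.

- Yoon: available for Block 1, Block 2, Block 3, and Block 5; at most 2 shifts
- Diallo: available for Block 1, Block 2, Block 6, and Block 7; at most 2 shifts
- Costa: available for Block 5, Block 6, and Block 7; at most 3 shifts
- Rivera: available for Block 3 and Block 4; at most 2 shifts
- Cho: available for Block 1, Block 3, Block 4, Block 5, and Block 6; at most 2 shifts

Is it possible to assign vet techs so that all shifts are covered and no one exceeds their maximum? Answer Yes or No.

Block 2 can only be covered by Yoon and Diallo, so that assignment is forced.
Block 4 can only be covered by Rivera and Cho, so that assignment is forced.
One valid schedule: Block 1→Yoon, Block 2→Yoon+Diallo, Block 3→Rivera, Block 4→Rivera+Cho, Block 5→Costa+Cho, Block 6→Costa, Block 7→Diallo.
Loads: Yoon 2/2, Diallo 2/2, Costa 2/3, Rivera 2/2, Cho 2/2 — all within limits.

Yes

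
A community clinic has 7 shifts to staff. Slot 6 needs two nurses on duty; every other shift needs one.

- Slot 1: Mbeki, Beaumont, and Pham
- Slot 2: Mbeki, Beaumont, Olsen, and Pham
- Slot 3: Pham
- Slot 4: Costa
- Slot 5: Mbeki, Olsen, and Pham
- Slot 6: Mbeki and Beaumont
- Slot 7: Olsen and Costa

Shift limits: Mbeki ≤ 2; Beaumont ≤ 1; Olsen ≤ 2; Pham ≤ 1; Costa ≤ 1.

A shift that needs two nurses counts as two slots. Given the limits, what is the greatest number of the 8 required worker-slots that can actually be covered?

Total capacity across all nurses is 2+1+2+1+1 = 7, and 8 slots are needed, so at most 7 can be filled.
An assignment achieving 7: Slot 1→Mbeki, Slot 3→Pham, Slot 4→Costa, Slot 5→Olsen, Slot 6→Mbeki+Beaumont, Slot 7→Olsen.
Loads: Mbeki 2/2, Beaumont 1/1, Olsen 2/2, Pham 1/1, Costa 1/1.

7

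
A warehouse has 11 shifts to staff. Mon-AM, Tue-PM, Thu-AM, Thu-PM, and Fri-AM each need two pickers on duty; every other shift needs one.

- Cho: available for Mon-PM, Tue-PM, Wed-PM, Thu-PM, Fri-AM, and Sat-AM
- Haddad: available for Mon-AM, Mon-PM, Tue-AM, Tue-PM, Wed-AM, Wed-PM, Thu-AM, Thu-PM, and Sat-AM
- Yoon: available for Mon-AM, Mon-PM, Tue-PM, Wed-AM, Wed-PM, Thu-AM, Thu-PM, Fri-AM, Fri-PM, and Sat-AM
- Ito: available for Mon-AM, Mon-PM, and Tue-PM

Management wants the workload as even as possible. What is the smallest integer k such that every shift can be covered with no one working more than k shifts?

5

With 4 pickers and 16 worker-slots to fill, someone must work at least ⌈16/4⌉ = 4 shifts, so k ≥ 4.
k = 4 is infeasible (exhaustive check).
k = 5 works: Mon-AM→Haddad+Yoon, Mon-PM→Cho, Tue-AM→Haddad, Tue-PM→Yoon+Ito, Wed-AM→Haddad, Wed-PM→Cho, Thu-AM→Haddad+Yoon, Thu-PM→Cho+Haddad, Fri-AM→Cho+Yoon, Fri-PM→Yoon, Sat-AM→Cho.
Loads: Cho 5, Haddad 5, Yoon 5, Ito 1 — all ≤ 5.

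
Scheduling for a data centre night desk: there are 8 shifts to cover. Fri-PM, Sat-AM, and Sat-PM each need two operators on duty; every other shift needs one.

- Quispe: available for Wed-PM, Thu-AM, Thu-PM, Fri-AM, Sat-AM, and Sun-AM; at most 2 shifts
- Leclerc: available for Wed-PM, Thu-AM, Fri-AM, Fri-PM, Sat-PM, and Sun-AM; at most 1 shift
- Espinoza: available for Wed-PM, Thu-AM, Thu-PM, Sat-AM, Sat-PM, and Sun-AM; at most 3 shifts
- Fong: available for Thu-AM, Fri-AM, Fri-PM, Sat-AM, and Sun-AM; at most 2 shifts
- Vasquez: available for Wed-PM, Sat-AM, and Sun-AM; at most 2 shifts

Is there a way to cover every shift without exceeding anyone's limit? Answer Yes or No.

No

Shifts {Fri-PM, Sat-PM} need 4 worker-slots in total, but the operators available for any of those shifts (Leclerc, Espinoza, and Fong) can supply at most 3 among them. So no valid schedule exists.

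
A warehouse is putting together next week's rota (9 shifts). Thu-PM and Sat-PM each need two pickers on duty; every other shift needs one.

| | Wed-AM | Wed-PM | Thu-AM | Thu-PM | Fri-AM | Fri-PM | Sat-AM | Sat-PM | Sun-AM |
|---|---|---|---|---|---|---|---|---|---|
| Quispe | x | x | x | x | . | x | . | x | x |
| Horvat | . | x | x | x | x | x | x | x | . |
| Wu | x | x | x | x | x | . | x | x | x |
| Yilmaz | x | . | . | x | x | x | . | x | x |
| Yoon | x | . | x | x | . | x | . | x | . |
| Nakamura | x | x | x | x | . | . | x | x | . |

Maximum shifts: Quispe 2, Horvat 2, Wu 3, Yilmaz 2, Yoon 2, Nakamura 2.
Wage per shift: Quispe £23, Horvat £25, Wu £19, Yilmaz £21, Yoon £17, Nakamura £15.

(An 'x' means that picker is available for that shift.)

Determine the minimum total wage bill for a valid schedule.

Picking the cheapest available picker for each shift independently would cost £179, but that ignores the shift limits.
An optimal schedule: Wed-AM→Yoon, Wed-PM→Nakamura, Thu-AM→Wu, Thu-PM→Yilmaz+Quispe, Fri-AM→Wu, Fri-PM→Yoon, Sat-AM→Nakamura, Sat-PM→Yilmaz+Quispe, Sun-AM→Wu.
Total: 17 + 15 + 19 + 21 + 23 + 19 + 17 + 15 + 21 + 23 + 19 = £209.

£209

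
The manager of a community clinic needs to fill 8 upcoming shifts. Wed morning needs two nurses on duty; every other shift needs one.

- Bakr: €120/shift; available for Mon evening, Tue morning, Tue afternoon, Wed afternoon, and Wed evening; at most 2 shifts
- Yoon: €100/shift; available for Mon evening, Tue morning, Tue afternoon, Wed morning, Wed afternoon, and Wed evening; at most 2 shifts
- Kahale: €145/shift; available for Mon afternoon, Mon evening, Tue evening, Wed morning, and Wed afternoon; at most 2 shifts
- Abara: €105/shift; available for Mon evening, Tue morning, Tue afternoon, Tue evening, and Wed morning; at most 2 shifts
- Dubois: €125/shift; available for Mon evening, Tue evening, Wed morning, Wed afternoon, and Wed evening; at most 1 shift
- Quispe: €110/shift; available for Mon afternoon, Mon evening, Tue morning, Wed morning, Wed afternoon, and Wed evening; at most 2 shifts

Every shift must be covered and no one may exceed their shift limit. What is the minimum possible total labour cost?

Picking the cheapest available nurse for each shift independently would cost €920, but that ignores the shift limits.
An optimal schedule: Mon afternoon→Quispe, Mon evening→Bakr, Tue morning→Yoon, Tue afternoon→Yoon, Tue evening→Abara, Wed morning→Abara+Dubois, Wed afternoon→Bakr, Wed evening→Quispe.
Total: 110 + 120 + 100 + 100 + 105 + 105 + 125 + 120 + 110 = €995.

€995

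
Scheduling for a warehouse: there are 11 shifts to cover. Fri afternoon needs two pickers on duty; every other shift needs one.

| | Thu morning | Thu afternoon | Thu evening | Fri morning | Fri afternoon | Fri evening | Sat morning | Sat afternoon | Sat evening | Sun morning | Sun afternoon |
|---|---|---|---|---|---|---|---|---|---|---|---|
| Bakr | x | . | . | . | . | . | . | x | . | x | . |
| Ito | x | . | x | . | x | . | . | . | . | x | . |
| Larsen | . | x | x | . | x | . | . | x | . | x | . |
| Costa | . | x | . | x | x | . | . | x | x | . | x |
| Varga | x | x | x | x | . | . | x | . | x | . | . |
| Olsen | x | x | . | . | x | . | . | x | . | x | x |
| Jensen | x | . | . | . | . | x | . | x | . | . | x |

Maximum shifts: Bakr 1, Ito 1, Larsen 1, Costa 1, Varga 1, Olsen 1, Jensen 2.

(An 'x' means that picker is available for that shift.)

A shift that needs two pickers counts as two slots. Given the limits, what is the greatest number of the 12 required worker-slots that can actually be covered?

Total capacity across all pickers is 1+1+1+1+1+1+2 = 8, and 12 slots are needed, so at most 8 can be filled.
An assignment achieving 8: Thu morning→Jensen, Thu afternoon→Larsen, Thu evening→Ito, Fri morning→Costa, Fri evening→Jensen, Sat morning→Varga, Sun morning→Bakr, Sun afternoon→Olsen.
Loads: Bakr 1/1, Ito 1/1, Larsen 1/1, Costa 1/1, Varga 1/1, Olsen 1/1, Jensen 2/2.

8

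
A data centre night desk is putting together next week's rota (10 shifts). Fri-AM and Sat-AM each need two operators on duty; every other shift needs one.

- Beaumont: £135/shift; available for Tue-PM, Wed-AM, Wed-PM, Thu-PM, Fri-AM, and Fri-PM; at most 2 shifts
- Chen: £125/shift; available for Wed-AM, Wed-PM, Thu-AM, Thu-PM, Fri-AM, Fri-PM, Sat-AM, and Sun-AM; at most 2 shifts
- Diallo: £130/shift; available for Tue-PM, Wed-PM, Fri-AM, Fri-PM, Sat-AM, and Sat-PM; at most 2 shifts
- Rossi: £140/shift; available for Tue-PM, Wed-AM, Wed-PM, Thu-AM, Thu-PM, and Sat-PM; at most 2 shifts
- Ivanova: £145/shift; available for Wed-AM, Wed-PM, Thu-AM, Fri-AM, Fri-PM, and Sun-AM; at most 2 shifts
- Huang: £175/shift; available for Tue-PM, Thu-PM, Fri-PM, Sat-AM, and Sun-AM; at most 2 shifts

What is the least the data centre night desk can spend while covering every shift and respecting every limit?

£1700

Picking the cheapest available operator for each shift independently would cost £1520, but that ignores the shift limits.
An optimal schedule: Tue-PM→Beaumont, Wed-AM→Rossi, Wed-PM→Rossi, Thu-AM→Chen, Thu-PM→Huang, Fri-AM→Beaumont+Ivanova, Fri-PM→Huang, Sat-AM→Chen+Diallo, Sat-PM→Diallo, Sun-AM→Ivanova.
Total: 135 + 140 + 140 + 125 + 175 + 135 + 145 + 175 + 125 + 130 + 130 + 145 = £1700.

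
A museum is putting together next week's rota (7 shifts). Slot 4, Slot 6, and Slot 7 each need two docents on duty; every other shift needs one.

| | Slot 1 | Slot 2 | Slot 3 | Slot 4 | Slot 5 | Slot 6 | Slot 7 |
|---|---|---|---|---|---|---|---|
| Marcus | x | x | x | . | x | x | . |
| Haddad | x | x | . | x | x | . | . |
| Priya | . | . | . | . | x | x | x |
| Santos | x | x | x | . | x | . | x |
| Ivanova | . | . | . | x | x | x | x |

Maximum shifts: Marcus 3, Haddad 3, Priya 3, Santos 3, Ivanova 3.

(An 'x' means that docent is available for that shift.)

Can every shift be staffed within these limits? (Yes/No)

Yes

Slot 4 can only be covered by Haddad and Ivanova, so that assignment is forced.
One valid schedule: Slot 1→Marcus, Slot 2→Marcus, Slot 3→Marcus, Slot 4→Haddad+Ivanova, Slot 5→Haddad, Slot 6→Priya+Ivanova, Slot 7→Priya+Santos.
Loads: Marcus 3/3, Haddad 2/3, Priya 2/3, Santos 1/3, Ivanova 2/3 — all within limits.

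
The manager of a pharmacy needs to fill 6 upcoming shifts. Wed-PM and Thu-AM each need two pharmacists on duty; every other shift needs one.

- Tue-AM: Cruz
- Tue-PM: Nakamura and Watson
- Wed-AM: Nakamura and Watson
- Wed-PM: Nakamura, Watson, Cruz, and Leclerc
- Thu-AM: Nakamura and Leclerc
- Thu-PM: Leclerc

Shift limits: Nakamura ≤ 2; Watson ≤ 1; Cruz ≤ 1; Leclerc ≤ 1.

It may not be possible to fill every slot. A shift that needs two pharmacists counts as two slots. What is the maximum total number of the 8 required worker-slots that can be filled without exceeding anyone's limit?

Total capacity across all pharmacists is 2+1+1+1 = 5, and 8 slots are needed, so at most 5 can be filled.
An assignment achieving 5: Tue-AM→Cruz, Tue-PM→Nakamura, Wed-AM→Nakamura, Wed-PM→Watson, Thu-PM→Leclerc.
Loads: Nakamura 2/2, Watson 1/1, Cruz 1/1, Leclerc 1/1.

5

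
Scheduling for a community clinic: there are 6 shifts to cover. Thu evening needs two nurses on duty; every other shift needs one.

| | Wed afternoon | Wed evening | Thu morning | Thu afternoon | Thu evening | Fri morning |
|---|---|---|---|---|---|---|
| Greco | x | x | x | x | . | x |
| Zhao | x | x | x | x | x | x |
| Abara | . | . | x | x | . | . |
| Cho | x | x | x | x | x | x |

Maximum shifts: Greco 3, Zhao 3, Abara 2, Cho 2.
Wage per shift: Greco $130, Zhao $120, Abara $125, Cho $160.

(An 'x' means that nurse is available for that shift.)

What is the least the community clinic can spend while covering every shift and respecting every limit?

Thu evening can only be covered by Zhao and Cho, so that assignment is forced.
Picking the cheapest available nurse for each shift independently would cost $880, but that ignores the shift limits.
An optimal schedule: Wed afternoon→Zhao, Wed evening→Zhao, Thu morning→Abara, Thu afternoon→Abara, Thu evening→Zhao+Cho, Fri morning→Greco.
Total: 120 + 120 + 125 + 125 + 120 + 160 + 130 = $900.

$900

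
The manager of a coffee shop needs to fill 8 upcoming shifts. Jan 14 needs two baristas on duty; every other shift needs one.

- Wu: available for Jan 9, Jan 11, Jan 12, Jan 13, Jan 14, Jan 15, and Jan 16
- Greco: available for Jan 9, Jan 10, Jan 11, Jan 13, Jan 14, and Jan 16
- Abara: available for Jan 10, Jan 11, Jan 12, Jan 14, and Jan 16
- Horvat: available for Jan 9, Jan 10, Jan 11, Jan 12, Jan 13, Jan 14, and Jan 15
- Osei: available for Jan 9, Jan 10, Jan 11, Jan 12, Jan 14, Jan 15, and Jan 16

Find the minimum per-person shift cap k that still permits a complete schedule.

With 5 baristas and 9 worker-slots to fill, someone must work at least ⌈9/5⌉ = 2 shifts, so k ≥ 2.
k = 2 works: Jan 9→Greco, Jan 10→Greco, Jan 11→Horvat, Jan 12→Abara, Jan 13→Wu, Jan 14→Horvat+Osei, Jan 15→Wu, Jan 16→Abara.
Loads: Wu 2, Greco 2, Abara 2, Horvat 2, Osei 1 — all ≤ 2.

2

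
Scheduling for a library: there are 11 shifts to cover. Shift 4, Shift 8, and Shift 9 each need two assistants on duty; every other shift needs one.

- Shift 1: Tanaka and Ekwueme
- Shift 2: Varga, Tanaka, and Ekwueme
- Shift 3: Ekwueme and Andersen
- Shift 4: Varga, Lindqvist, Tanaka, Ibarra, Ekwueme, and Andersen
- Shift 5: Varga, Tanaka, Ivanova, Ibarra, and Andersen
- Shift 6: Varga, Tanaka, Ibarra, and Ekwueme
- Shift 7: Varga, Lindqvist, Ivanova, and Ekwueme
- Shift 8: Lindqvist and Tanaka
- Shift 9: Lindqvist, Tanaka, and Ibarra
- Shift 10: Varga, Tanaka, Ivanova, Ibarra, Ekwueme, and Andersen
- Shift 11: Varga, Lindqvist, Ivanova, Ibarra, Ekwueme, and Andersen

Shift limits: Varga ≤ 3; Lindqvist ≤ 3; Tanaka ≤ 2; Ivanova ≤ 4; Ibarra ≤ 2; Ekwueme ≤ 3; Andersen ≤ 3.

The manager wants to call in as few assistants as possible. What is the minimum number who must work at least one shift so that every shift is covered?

5

14 slots to fill and no one can take more than 4, so at least ⌈14/4⌉ = 4 assistants are needed.
Any 4 assistants together have capacity at most 4+3+3+3 = 13 < 14 slots, so 4 can never suffice.
Varga, Lindqvist, Tanaka, Ivanova, and Ekwueme alone can cover everything: Shift 1→Ekwueme, Shift 2→Varga, Shift 3→Ekwueme, Shift 4→Lindqvist+Ekwueme, Shift 5→Varga, Shift 6→Varga, Shift 7→Ivanova, Shift 8→Lindqvist+Tanaka, Shift 9→Lindqvist+Tanaka, Shift 10→Ivanova, Shift 11→Ivanova.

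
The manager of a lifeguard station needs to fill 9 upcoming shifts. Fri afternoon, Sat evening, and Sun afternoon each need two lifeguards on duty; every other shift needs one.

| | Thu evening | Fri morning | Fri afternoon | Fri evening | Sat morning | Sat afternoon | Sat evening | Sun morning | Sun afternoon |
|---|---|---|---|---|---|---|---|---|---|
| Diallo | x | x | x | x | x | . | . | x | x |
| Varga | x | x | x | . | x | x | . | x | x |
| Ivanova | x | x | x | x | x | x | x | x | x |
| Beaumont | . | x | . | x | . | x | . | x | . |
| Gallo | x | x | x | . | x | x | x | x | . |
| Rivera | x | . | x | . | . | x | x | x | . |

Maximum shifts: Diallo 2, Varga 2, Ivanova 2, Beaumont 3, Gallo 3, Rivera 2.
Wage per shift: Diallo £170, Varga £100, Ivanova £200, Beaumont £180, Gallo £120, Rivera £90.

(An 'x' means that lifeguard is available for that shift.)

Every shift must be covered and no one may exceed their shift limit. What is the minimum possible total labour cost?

Picking the cheapest available lifeguard for each shift independently would cost £1310, but that ignores the shift limits.
An optimal schedule: Thu evening→Gallo, Fri morning→Beaumont, Fri afternoon→Rivera+Gallo, Fri evening→Diallo, Sat morning→Varga, Sat afternoon→Beaumont, Sat evening→Rivera+Gallo, Sun morning→Beaumont, Sun afternoon→Varga+Diallo.
Total: 120 + 180 + 90 + 120 + 170 + 100 + 180 + 90 + 120 + 180 + 100 + 170 = £1620.

£1620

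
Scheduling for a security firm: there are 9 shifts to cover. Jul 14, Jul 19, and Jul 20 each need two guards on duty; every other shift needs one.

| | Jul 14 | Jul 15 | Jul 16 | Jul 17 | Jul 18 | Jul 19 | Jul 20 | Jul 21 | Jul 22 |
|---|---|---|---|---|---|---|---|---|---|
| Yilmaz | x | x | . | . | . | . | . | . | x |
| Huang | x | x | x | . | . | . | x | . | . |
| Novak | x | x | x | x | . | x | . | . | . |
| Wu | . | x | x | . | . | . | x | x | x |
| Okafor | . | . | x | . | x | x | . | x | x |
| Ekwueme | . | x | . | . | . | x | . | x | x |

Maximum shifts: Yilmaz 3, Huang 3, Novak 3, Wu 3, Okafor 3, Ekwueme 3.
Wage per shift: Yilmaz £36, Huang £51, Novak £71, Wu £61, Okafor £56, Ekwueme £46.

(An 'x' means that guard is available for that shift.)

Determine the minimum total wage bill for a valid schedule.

£597

Jul 17 can only be covered by Novak, so that assignment is forced.
Jul 18 can only be covered by Okafor, so that assignment is forced.
Jul 20 can only be covered by Huang and Wu, so that assignment is forced.
Picking the cheapest available guard for each shift independently would cost £597, and that bound is achievable.
An optimal schedule: Jul 14→Yilmaz+Huang, Jul 15→Yilmaz, Jul 16→Huang, Jul 17→Novak, Jul 18→Okafor, Jul 19→Ekwueme+Okafor, Jul 20→Huang+Wu, Jul 21→Ekwueme, Jul 22→Yilmaz.
Total: 36 + 51 + 36 + 51 + 71 + 56 + 46 + 56 + 51 + 61 + 46 + 36 = £597.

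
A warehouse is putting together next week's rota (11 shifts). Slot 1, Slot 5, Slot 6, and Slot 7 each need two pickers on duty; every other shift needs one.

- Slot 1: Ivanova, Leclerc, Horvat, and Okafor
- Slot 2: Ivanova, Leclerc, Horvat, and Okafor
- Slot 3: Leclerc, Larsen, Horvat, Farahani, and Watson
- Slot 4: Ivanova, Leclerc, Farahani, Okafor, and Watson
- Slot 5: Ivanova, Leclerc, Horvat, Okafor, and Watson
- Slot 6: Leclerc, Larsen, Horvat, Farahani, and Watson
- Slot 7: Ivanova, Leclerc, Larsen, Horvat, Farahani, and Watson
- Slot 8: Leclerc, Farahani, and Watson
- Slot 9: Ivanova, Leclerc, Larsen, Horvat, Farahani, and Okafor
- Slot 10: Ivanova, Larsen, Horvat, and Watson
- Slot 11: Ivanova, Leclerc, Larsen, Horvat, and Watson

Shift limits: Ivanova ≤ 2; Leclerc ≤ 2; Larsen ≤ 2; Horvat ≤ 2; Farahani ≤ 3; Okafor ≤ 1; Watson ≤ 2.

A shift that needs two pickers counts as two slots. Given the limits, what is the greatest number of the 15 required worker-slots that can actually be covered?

14

Total capacity across all pickers is 2+2+2+2+3+1+2 = 14, and 15 slots are needed, so at most 14 can be filled.
An assignment achieving 14: Slot 1→Ivanova+Leclerc, Slot 2→Ivanova, Slot 3→Larsen, Slot 4→Farahani, Slot 5→Horvat+Okafor, Slot 6→Horvat+Farahani, Slot 7→Farahani+Watson, Slot 8→Leclerc, Slot 10→Larsen, Slot 11→Watson.
Loads: Ivanova 2/2, Leclerc 2/2, Larsen 2/2, Horvat 2/2, Farahani 3/3, Okafor 1/1, Watson 2/2.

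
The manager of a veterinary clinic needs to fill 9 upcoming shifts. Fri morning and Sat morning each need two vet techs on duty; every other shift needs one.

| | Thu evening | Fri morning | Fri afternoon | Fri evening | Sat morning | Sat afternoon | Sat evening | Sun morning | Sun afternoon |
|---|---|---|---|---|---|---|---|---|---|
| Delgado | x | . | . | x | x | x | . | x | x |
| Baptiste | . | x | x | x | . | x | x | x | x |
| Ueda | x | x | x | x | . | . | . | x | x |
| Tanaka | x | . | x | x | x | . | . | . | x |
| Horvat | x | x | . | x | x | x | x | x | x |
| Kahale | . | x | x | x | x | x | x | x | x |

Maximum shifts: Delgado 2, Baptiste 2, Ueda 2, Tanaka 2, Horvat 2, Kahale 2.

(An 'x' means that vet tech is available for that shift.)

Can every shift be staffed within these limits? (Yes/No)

One valid schedule: Thu evening→Delgado, Fri morning→Ueda+Horvat, Fri afternoon→Baptiste, Fri evening→Tanaka, Sat morning→Tanaka+Horvat, Sat afternoon→Delgado, Sat evening→Baptiste, Sun morning→Ueda, Sun afternoon→Kahale.
Loads: Delgado 2/2, Baptiste 2/2, Ueda 2/2, Tanaka 2/2, Horvat 2/2, Kahale 1/2 — all within limits.

Yes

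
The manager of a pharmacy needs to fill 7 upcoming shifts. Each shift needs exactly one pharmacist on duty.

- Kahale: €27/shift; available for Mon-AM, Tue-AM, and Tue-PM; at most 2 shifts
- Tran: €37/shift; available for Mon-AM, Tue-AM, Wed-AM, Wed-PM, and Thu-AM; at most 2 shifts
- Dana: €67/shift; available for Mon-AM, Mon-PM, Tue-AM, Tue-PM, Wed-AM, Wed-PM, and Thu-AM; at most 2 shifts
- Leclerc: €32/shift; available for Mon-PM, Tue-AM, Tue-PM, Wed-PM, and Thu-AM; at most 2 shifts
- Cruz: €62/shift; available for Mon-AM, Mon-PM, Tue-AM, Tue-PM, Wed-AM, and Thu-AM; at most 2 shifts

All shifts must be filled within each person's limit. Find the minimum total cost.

Picking the cheapest available pharmacist for each shift independently would cost €214, but that ignores the shift limits.
An optimal schedule: Mon-AM→Kahale, Mon-PM→Leclerc, Tue-AM→Cruz, Tue-PM→Kahale, Wed-AM→Tran, Wed-PM→Leclerc, Thu-AM→Tran.
Total: 27 + 32 + 62 + 27 + 37 + 32 + 37 = €254.

€254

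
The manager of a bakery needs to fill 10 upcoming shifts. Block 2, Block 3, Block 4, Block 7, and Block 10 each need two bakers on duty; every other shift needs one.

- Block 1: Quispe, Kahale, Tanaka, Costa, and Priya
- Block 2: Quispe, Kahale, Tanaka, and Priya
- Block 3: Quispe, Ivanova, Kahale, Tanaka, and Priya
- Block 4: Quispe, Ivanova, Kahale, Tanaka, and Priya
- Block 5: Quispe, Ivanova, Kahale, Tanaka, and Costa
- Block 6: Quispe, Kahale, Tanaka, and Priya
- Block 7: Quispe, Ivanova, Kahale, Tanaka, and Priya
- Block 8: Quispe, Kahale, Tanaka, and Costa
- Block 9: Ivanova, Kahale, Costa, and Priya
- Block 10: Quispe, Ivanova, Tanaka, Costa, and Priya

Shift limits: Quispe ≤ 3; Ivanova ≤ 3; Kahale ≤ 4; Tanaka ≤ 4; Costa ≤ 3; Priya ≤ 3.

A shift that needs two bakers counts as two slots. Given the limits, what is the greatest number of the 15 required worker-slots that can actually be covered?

Total capacity across all bakers is 3+3+4+4+3+3 = 20, and 15 slots are needed, so at most 15 can be filled.
An assignment achieving 15: Block 1→Kahale, Block 2→Quispe+Kahale, Block 3→Ivanova+Kahale, Block 4→Ivanova+Kahale, Block 5→Tanaka, Block 6→Quispe, Block 7→Tanaka+Priya, Block 8→Quispe, Block 9→Ivanova, Block 10→Tanaka+Costa.
Loads: Quispe 3/3, Ivanova 3/3, Kahale 4/4, Tanaka 3/4, Costa 1/3, Priya 1/3.

15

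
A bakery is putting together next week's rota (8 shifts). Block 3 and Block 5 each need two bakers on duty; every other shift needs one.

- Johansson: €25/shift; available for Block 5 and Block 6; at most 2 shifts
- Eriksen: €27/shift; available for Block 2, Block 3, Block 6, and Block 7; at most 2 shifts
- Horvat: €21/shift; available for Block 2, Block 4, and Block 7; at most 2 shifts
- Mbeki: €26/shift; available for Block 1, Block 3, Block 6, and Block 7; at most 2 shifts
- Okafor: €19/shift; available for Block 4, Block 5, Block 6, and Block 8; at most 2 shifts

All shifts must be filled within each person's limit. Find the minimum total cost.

Block 1 can only be covered by Mbeki, so that assignment is forced.
Block 3 can only be covered by Eriksen and Mbeki, so that assignment is forced.
Block 5 can only be covered by Johansson and Okafor, so that assignment is forced.
Picking the cheapest available baker for each shift independently would cost €222, but that ignores the shift limits.
An optimal schedule: Block 1→Mbeki, Block 2→Eriksen, Block 3→Eriksen+Mbeki, Block 4→Horvat, Block 5→Johansson+Okafor, Block 6→Johansson, Block 7→Horvat, Block 8→Okafor.
Total: 26 + 27 + 27 + 26 + 21 + 25 + 19 + 25 + 21 + 19 = €236.

€236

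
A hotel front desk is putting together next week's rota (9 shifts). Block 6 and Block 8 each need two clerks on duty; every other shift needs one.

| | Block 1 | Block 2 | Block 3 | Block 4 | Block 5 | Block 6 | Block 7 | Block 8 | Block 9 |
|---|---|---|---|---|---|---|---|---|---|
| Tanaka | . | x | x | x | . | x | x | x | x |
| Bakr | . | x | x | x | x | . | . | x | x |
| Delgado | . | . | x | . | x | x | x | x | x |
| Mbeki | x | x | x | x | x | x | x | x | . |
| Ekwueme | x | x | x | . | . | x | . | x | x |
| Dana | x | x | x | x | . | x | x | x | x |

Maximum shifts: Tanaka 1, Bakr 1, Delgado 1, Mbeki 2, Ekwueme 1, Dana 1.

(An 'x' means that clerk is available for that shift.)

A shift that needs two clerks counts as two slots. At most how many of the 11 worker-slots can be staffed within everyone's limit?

Total capacity across all clerks is 1+1+1+2+1+1 = 7, and 11 slots are needed, so at most 7 can be filled.
An assignment achieving 7: Block 1→Mbeki, Block 2→Mbeki, Block 4→Tanaka, Block 5→Bakr, Block 6→Ekwueme+Dana, Block 7→Delgado.
Loads: Tanaka 1/1, Bakr 1/1, Delgado 1/1, Mbeki 2/2, Ekwueme 1/1, Dana 1/1.

7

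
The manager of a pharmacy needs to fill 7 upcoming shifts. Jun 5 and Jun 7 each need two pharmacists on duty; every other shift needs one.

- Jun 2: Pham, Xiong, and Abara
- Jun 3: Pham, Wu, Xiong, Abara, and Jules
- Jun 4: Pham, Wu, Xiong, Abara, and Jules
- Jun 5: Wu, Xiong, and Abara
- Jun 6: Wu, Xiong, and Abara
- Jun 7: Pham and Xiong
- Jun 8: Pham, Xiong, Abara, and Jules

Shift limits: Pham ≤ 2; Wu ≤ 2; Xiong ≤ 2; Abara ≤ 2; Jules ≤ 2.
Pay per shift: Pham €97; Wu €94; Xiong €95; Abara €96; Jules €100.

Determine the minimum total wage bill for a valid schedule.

€864

Jun 7 can only be covered by Pham and Xiong, so that assignment is forced.
Picking the cheapest available pharmacist for each shift independently would cost €853, but that ignores the shift limits.
An optimal schedule: Jun 2→Pham, Jun 3→Abara, Jun 4→Jules, Jun 5→Wu+Xiong, Jun 6→Wu, Jun 7→Pham+Xiong, Jun 8→Abara.
Total: 97 + 96 + 100 + 94 + 95 + 94 + 97 + 95 + 96 = €864.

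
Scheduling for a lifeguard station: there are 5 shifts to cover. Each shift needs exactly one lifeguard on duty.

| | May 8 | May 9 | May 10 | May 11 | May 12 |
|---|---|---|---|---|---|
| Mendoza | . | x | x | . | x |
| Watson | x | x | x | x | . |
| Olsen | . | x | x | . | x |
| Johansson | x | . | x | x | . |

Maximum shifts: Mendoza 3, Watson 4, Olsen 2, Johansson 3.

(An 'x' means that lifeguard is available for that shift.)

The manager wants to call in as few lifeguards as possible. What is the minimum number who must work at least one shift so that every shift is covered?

5 slots to fill and no one can take more than 4, so at least ⌈5/4⌉ = 2 lifeguards are needed.
Mendoza and Watson alone can cover everything: May 8→Watson, May 9→Mendoza, May 10→Mendoza, May 11→Watson, May 12→Mendoza.

2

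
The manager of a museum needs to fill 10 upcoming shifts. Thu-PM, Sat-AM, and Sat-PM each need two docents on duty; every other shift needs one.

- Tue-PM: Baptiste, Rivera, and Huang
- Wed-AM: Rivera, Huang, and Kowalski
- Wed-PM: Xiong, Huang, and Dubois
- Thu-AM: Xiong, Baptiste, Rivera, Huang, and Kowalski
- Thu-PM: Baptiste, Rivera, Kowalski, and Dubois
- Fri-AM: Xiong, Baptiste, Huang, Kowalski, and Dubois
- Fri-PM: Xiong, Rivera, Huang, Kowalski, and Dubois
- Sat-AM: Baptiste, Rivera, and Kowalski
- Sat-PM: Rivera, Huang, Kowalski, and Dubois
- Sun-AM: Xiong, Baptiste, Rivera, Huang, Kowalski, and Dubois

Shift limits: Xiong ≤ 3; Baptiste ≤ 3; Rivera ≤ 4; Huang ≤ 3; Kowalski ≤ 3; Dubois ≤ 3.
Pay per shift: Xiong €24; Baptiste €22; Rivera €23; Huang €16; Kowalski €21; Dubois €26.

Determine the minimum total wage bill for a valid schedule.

Picking the cheapest available docent for each shift independently would cost €235, but that ignores the shift limits.
An optimal schedule: Tue-PM→Huang, Wed-AM→Huang, Wed-PM→Huang, Thu-AM→Kowalski, Thu-PM→Baptiste+Rivera, Fri-AM→Baptiste, Fri-PM→Rivera, Sat-AM→Kowalski+Baptiste, Sat-PM→Kowalski+Rivera, Sun-AM→Rivera.
Total: 16 + 16 + 16 + 21 + 22 + 23 + 22 + 23 + 21 + 22 + 21 + 23 + 23 = €269.

€269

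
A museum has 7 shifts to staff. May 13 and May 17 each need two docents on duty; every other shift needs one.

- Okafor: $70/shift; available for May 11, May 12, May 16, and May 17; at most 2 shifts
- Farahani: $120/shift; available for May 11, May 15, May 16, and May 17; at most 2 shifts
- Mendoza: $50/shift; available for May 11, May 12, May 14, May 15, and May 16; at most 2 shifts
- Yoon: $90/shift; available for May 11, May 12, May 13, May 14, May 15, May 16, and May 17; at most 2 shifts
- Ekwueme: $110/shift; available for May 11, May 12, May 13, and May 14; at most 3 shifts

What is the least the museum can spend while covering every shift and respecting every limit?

$750

May 13 can only be covered by Yoon and Ekwueme, so that assignment is forced.
Picking the cheapest available docent for each shift independently would cost $610, but that ignores the shift limits.
An optimal schedule: May 11→Ekwueme, May 12→Ekwueme, May 13→Yoon+Ekwueme, May 14→Mendoza, May 15→Mendoza, May 16→Okafor, May 17→Okafor+Yoon.
Total: 110 + 110 + 90 + 110 + 50 + 50 + 70 + 70 + 90 = $750.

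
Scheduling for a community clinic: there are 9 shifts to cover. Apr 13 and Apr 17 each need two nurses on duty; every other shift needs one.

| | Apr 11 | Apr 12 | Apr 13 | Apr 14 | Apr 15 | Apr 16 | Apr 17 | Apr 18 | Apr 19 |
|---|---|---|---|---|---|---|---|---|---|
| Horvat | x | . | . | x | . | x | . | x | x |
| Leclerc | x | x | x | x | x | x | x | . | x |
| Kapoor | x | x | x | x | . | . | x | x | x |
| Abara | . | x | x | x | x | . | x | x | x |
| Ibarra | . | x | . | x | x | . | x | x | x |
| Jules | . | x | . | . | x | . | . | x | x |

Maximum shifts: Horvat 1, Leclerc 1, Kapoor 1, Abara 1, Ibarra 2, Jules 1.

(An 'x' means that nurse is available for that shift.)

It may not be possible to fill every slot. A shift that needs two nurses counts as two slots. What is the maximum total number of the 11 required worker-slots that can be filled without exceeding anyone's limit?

Total capacity across all nurses is 1+1+1+1+2+1 = 7, and 11 slots are needed, so at most 7 can be filled.
An assignment achieving 7: Apr 11→Leclerc, Apr 12→Jules, Apr 13→Kapoor+Abara, Apr 15→Ibarra, Apr 16→Horvat, Apr 17→Ibarra.
Loads: Horvat 1/1, Leclerc 1/1, Kapoor 1/1, Abara 1/1, Ibarra 2/2, Jules 1/1.

7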